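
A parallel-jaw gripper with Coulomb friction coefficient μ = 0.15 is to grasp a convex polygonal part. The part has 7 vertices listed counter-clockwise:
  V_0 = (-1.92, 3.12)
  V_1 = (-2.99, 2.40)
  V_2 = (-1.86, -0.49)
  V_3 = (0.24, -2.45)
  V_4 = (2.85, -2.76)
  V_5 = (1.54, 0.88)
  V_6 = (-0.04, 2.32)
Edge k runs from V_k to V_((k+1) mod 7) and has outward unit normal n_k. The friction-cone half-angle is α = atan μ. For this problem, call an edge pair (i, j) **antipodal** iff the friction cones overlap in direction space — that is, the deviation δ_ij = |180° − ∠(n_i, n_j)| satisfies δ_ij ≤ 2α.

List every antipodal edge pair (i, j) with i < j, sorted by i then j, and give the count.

count = 3; pairs: (1,4), (2,5), (3,6)

α = atan 0.15 = 8.53°;  2α = 17.06°
n_0 = (-0.5583, +0.8297)
n_1 = (-0.9313, -0.3642)
n_2 = (-0.6823, -0.7311)
n_3 = (-0.1179, -0.9930)
n_4 = (+0.9409, +0.3386)
n_5 = (+0.6736, +0.7391)
n_6 = (+0.3916, +0.9202)
  (0,1): δ = 102.58°  ·
  (0,2): δ = 76.96°  ·
  (0,3): δ = 40.71°  ·
  (0,4): δ = 75.86°  ·
  (0,5): δ = 103.72°  ·
  (0,6): δ = 123.01°  ·
  (1,2): δ = 154.38°  ·
  (1,3): δ = 118.13°  ·
  (1,4): δ = 1.56°  ✓
  (1,5): δ = 26.30°  ·
  (1,6): δ = 45.59°  ·
  (2,3): δ = 143.75°  ·
  (2,4): δ = 27.18°  ·
  (2,5): δ = 0.68°  ✓
  (2,6): δ = 19.97°  ·
  (3,4): δ = 63.43°  ·
  (3,5): δ = 35.57°  ·
  (3,6): δ = 16.28°  ✓
  (4,5): δ = 152.14°  ·
  (4,6): δ = 132.84°  ·
  (5,6): δ = 160.71°  ·
antipodal pairs: 3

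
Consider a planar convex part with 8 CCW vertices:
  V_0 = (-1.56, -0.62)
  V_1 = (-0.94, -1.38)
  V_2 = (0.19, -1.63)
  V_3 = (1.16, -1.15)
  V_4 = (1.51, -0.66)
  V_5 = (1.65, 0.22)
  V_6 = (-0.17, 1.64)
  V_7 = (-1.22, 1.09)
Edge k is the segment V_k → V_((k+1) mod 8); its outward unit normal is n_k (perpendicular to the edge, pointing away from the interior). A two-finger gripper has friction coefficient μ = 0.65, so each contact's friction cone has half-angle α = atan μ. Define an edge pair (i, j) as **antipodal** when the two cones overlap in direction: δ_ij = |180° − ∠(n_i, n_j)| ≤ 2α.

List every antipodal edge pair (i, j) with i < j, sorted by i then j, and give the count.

α = atan 0.65 = 33.02°;  2α = 66.05°
n_0 = (-0.7749, -0.6321)
n_1 = (-0.2160, -0.9764)
n_2 = (+0.4435, -0.8963)
n_3 = (+0.8137, -0.5812)
n_4 = (+0.9876, -0.1571)
n_5 = (+0.6151, +0.7884)
n_6 = (-0.4640, +0.8858)
n_7 = (-0.9808, +0.1950)
  (0,1): δ = 141.68°  ·
  (0,2): δ = 102.88°  ·
  (0,3): δ = 74.74°  ·
  (0,4): δ = 48.25°  ✓
  (0,5): δ = 12.83°  ✓
  (0,6): δ = 78.44°  ·
  (0,7): δ = 129.55°  ·
  (1,2): δ = 141.20°  ·
  (1,3): δ = 113.06°  ·
  (1,4): δ = 86.56°  ·
  (1,5): δ = 25.49°  ✓
  (1,6): δ = 40.12°  ✓
  (1,7): δ = 91.23°  ·
  (2,3): δ = 151.87°  ·
  (2,4): δ = 125.37°  ·
  (2,5): δ = 64.29°  ✓
  (2,6): δ = 1.32°  ✓
  (2,7): δ = 52.43°  ✓
  (3,4): δ = 153.50°  ·
  (3,5): δ = 92.42°  ·
  (3,6): δ = 26.82°  ✓
  (3,7): δ = 24.29°  ✓
  (4,5): δ = 118.92°  ·
  (4,6): δ = 53.31°  ✓
  (4,7): δ = 2.21°  ✓
  (5,6): δ = 114.39°  ·
  (5,7): δ = 63.28°  ✓
  (6,7): δ = 128.89°  ·
antipodal pairs: 12

count = 12; pairs: (0,4), (0,5), (1,5), (1,6), (2,5), (2,6), (2,7), (3,6), (3,7), (4,6), (4,7), (5,7)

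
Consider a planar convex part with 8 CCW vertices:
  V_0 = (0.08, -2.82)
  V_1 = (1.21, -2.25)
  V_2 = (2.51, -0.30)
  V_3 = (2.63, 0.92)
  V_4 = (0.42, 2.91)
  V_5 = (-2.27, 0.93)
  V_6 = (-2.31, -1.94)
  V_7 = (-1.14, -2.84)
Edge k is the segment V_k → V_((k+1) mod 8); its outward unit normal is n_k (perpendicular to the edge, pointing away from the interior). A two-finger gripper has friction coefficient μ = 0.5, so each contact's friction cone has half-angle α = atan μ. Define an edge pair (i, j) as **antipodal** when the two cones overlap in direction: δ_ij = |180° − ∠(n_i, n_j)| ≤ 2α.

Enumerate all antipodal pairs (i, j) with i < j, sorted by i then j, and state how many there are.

α = atan 0.5 = 26.57°;  2α = 53.13°
n_0 = (+0.4504, -0.8928)
n_1 = (+0.8321, -0.5547)
n_2 = (+0.9952, -0.0979)
n_3 = (+0.6692, +0.7431)
n_4 = (-0.5928, +0.8054)
n_5 = (-0.9999, +0.0139)
n_6 = (-0.6097, -0.7926)
n_7 = (+0.0164, -0.9999)
  (0,1): δ = 150.46°  ·
  (0,2): δ = 122.39°  ·
  (0,3): δ = 68.77°  ·
  (0,4): δ = 9.59°  ✓
  (0,5): δ = 62.43°  ·
  (0,6): δ = 115.66°  ·
  (0,7): δ = 154.17°  ·
  (1,2): δ = 151.93°  ·
  (1,3): δ = 98.31°  ·
  (1,4): δ = 19.95°  ✓
  (1,5): δ = 32.89°  ✓
  (1,6): δ = 86.12°  ·
  (1,7): δ = 124.63°  ·
  (2,3): δ = 126.38°  ·
  (2,4): δ = 48.03°  ✓
  (2,5): δ = 4.82°  ✓
  (2,6): δ = 58.05°  ·
  (2,7): δ = 96.56°  ·
  (3,4): δ = 101.64°  ·
  (3,5): δ = 48.80°  ✓
  (3,6): δ = 4.43°  ✓
  (3,7): δ = 42.94°  ✓
  (4,5): δ = 127.15°  ·
  (4,6): δ = 73.92°  ·
  (4,7): δ = 35.42°  ✓
  (5,6): δ = 126.77°  ·
  (5,7): δ = 88.26°  ·
  (6,7): δ = 141.49°  ·
antipodal pairs: 9

count = 9; pairs: (0,4), (1,4), (1,5), (2,4), (2,5), (3,5), (3,6), (3,7), (4,7)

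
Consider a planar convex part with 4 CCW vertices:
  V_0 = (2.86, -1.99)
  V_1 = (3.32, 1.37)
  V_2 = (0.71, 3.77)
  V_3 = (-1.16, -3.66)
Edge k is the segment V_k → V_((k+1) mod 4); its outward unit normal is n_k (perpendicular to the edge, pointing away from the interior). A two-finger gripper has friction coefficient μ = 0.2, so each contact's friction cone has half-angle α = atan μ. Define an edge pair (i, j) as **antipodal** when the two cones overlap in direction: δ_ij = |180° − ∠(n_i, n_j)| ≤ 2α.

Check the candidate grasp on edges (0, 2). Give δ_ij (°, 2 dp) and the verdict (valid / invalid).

α = atan 0.2 = 11.31°;  2α = 22.62°
edge 0: e_0 = (+0.46, +3.36);  n_0 = (+0.9908, -0.1356)
edge 2: e_2 = (-1.87, -7.43);  n_2 = (-0.9698, +0.2441)
∠(n_0, n_2) = 173.67°
δ = |180° − 173.67°| = 6.33°
6.33° ≤ 2α = 22.62°  →  valid

δ = 6.33°, valid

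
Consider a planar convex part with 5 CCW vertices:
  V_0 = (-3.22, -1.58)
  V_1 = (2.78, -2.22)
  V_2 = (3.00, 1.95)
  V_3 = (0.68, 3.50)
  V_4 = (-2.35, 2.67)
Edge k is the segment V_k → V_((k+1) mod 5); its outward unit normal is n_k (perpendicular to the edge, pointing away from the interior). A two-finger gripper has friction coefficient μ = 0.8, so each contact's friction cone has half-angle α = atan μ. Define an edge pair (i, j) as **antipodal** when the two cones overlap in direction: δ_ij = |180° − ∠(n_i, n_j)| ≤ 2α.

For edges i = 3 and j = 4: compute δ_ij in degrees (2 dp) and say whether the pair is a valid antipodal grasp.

δ = 116.89°, invalid

α = atan 0.8 = 38.66°;  2α = 77.32°
edge 3: e_3 = (-3.03, -0.83);  n_3 = (-0.2642, +0.9645)
edge 4: e_4 = (-0.87, -4.25);  n_4 = (-0.9797, +0.2005)
∠(n_3, n_4) = 63.11°
δ = |180° − 63.11°| = 116.89°
116.89° > 2α = 77.32°  →  invalid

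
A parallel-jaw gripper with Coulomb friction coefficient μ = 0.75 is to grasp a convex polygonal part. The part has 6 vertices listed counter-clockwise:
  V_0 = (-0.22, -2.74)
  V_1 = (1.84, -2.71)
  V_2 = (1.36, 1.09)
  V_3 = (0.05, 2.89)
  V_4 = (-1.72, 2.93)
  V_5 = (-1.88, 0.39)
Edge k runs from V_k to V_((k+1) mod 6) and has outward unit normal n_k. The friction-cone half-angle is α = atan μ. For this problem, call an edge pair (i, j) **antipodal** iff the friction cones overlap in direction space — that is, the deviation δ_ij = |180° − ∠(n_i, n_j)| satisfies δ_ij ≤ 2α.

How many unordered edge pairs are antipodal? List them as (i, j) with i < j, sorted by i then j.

α = atan 0.75 = 36.87°;  2α = 73.74°
n_0 = (+0.0146, -0.9999)
n_1 = (+0.9921, +0.1253)
n_2 = (+0.8085, +0.5884)
n_3 = (+0.0226, +0.9997)
n_4 = (-0.9980, +0.0629)
n_5 = (-0.8834, -0.4685)
  (0,1): δ = 83.64°  ·
  (0,2): δ = 54.79°  ✓
  (0,3): δ = 2.13°  ✓
  (0,4): δ = 85.56°  ·
  (0,5): δ = 117.10°  ·
  (1,2): δ = 151.15°  ·
  (1,3): δ = 98.49°  ·
  (1,4): δ = 10.80°  ✓
  (1,5): δ = 20.74°  ✓
  (2,3): δ = 127.34°  ·
  (2,4): δ = 39.65°  ✓
  (2,5): δ = 8.11°  ✓
  (3,4): δ = 92.31°  ·
  (3,5): δ = 60.77°  ✓
  (4,5): δ = 148.46°  ·
antipodal pairs: 7

count = 7; pairs: (0,2), (0,3), (1,4), (1,5), (2,4), (2,5), (3,5)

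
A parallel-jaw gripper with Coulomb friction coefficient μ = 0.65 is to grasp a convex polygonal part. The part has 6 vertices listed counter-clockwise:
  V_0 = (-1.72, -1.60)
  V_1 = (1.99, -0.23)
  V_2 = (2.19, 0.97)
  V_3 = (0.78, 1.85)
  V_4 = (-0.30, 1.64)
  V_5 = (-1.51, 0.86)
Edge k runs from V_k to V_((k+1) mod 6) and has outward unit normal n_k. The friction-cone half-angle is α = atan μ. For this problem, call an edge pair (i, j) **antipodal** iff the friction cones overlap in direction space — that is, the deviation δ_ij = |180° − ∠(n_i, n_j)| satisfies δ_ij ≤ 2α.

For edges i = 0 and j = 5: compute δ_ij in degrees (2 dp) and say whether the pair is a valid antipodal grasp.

α = atan 0.65 = 33.02°;  2α = 66.05°
edge 0: e_0 = (+3.71, +1.37);  n_0 = (+0.3464, -0.9381)
edge 5: e_5 = (-0.21, -2.46);  n_5 = (-0.9964, +0.0851)
∠(n_0, n_5) = 115.15°
δ = |180° − 115.15°| = 64.85°
64.85° ≤ 2α = 66.05°  →  valid

δ = 64.85°, valid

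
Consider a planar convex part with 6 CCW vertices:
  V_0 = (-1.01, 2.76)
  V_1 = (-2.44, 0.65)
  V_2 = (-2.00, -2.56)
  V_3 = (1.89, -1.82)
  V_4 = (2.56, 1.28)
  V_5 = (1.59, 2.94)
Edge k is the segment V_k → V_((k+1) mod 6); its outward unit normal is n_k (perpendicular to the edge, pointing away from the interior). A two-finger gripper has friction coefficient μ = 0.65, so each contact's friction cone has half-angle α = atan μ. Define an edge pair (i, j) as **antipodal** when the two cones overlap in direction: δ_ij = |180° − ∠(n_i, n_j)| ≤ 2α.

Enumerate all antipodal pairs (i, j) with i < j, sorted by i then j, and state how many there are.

count = 6; pairs: (0,2), (0,3), (0,4), (1,3), (1,4), (2,5)

α = atan 0.65 = 33.02°;  2α = 66.05°
n_0 = (-0.8278, +0.5610)
n_1 = (-0.9907, -0.1358)
n_2 = (+0.1869, -0.9824)
n_3 = (+0.9774, -0.2113)
n_4 = (+0.8634, +0.5045)
n_5 = (-0.0691, +0.9976)
  (0,1): δ = 138.07°  ·
  (0,2): δ = 45.10°  ✓
  (0,3): δ = 21.93°  ✓
  (0,4): δ = 64.43°  ✓
  (0,5): δ = 128.09°  ·
  (1,2): δ = 87.03°  ·
  (1,3): δ = 20.00°  ✓
  (1,4): δ = 22.49°  ✓
  (1,5): δ = 86.16°  ·
  (2,3): δ = 112.97°  ·
  (2,4): δ = 70.47°  ·
  (2,5): δ = 6.81°  ✓
  (3,4): δ = 137.50°  ·
  (3,5): δ = 73.84°  ·
  (4,5): δ = 116.34°  ·
antipodal pairs: 6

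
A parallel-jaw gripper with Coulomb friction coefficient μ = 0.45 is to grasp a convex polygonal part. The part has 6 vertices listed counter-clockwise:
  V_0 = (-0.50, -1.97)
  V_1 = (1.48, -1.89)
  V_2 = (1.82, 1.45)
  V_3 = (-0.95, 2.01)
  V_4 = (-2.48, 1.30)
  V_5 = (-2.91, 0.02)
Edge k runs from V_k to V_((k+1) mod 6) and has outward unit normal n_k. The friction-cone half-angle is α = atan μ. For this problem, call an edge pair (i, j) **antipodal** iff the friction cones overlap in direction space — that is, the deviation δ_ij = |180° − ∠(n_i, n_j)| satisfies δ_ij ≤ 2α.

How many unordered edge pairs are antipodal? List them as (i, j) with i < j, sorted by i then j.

α = atan 0.45 = 24.23°;  2α = 48.46°
n_0 = (+0.0404, -0.9992)
n_1 = (+0.9949, -0.1013)
n_2 = (+0.1982, +0.9802)
n_3 = (-0.4209, +0.9071)
n_4 = (-0.9479, +0.3184)
n_5 = (-0.6367, -0.7711)
  (0,1): δ = 98.13°  ·
  (0,2): δ = 13.74°  ✓
  (0,3): δ = 22.58°  ✓
  (0,4): δ = 69.12°  ·
  (0,5): δ = 138.14°  ·
  (1,2): δ = 95.62°  ·
  (1,3): δ = 59.29°  ·
  (1,4): δ = 12.76°  ✓
  (1,5): δ = 56.27°  ·
  (2,3): δ = 143.68°  ·
  (2,4): δ = 97.14°  ·
  (2,5): δ = 28.12°  ✓
  (3,4): δ = 133.46°  ·
  (3,5): δ = 64.44°  ·
  (4,5): δ = 110.98°  ·
antipodal pairs: 4

count = 4; pairs: (0,2), (0,3), (1,4), (2,5)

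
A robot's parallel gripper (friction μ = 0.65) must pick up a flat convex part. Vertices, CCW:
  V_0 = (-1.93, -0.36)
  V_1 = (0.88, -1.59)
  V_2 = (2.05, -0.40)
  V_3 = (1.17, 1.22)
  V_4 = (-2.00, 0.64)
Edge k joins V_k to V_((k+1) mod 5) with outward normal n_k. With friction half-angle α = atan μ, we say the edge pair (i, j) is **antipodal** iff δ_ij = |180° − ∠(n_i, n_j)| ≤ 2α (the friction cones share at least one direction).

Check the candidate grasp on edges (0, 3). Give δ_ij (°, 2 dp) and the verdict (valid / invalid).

δ = 34.01°, valid

α = atan 0.65 = 33.02°;  2α = 66.05°
edge 0: e_0 = (+2.81, -1.23);  n_0 = (-0.4010, -0.9161)
edge 3: e_3 = (-3.17, -0.58);  n_3 = (-0.1800, +0.9837)
∠(n_0, n_3) = 145.99°
δ = |180° − 145.99°| = 34.01°
34.01° ≤ 2α = 66.05°  →  valid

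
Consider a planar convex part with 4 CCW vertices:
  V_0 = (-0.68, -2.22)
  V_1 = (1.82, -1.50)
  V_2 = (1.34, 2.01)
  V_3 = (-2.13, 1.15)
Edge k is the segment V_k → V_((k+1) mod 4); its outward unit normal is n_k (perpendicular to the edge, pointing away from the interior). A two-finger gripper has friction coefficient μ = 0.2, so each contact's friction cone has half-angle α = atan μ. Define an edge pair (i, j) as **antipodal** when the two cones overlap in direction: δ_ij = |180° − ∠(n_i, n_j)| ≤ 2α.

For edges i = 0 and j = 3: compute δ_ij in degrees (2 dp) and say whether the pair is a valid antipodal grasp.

δ = 97.21°, invalid

α = atan 0.2 = 11.31°;  2α = 22.62°
edge 0: e_0 = (+2.50, +0.72);  n_0 = (+0.2768, -0.9609)
edge 3: e_3 = (+1.45, -3.37);  n_3 = (-0.9186, -0.3952)
∠(n_0, n_3) = 82.79°
δ = |180° − 82.79°| = 97.21°
97.21° > 2α = 22.62°  →  invalid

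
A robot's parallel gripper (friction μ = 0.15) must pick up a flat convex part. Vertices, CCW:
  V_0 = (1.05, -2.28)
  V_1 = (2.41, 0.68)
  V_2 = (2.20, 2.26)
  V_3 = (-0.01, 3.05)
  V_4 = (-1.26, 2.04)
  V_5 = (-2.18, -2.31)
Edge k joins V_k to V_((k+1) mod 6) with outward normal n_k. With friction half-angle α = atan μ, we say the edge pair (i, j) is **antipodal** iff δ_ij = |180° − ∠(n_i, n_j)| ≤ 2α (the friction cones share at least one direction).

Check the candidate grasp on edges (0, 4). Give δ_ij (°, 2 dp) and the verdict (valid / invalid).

δ = 12.74°, valid

α = atan 0.15 = 8.53°;  2α = 17.06°
edge 0: e_0 = (+1.36, +2.96);  n_0 = (+0.9087, -0.4175)
edge 4: e_4 = (-0.92, -4.35);  n_4 = (-0.9784, +0.2069)
∠(n_0, n_4) = 167.26°
δ = |180° − 167.26°| = 12.74°
12.74° ≤ 2α = 17.06°  →  valid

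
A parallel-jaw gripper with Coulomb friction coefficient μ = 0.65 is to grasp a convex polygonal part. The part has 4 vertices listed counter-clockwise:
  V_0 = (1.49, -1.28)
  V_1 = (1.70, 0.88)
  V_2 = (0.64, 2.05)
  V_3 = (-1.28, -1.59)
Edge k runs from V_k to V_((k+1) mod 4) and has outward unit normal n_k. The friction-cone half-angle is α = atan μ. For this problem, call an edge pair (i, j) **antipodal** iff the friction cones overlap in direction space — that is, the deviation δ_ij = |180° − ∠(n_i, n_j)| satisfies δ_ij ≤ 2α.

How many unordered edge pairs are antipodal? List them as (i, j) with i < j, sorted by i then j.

α = atan 0.65 = 33.02°;  2α = 66.05°
n_0 = (+0.9953, -0.0968)
n_1 = (+0.7411, +0.6714)
n_2 = (-0.8845, +0.4665)
n_3 = (+0.1112, -0.9938)
  (0,1): δ = 132.27°  ·
  (0,2): δ = 22.26°  ✓
  (0,3): δ = 101.94°  ·
  (1,2): δ = 69.99°  ·
  (1,3): δ = 54.21°  ✓
  (2,3): δ = 55.80°  ✓
antipodal pairs: 3

count = 3; pairs: (0,2), (1,3), (2,3)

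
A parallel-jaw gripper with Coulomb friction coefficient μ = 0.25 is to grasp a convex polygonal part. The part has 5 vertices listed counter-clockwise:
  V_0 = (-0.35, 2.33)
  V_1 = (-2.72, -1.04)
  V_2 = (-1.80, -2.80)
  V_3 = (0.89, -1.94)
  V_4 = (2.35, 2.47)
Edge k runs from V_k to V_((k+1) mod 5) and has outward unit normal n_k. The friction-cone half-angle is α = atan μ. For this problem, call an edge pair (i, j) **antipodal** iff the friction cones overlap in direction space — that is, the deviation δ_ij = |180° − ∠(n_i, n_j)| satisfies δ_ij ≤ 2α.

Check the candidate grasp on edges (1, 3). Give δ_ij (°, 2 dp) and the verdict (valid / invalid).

α = atan 0.25 = 14.04°;  2α = 28.07°
edge 1: e_1 = (+0.92, -1.76);  n_1 = (-0.8862, -0.4633)
edge 3: e_3 = (+1.46, +4.41);  n_3 = (+0.9493, -0.3143)
∠(n_1, n_3) = 134.08°
δ = |180° − 134.08°| = 45.92°
45.92° > 2α = 28.07°  →  invalid

δ = 45.92°, invalid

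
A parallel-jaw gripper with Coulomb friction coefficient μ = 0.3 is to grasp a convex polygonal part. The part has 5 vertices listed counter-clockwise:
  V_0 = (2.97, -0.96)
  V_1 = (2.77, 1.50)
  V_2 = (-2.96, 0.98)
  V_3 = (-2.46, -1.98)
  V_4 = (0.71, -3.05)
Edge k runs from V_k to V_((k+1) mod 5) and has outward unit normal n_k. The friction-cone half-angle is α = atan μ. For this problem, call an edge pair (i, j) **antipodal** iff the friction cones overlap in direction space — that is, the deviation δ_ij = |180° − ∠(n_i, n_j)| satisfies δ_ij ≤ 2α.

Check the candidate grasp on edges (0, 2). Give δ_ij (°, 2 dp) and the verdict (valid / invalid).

α = atan 0.3 = 16.70°;  2α = 33.40°
edge 0: e_0 = (-0.20, +2.46);  n_0 = (+0.9967, +0.0810)
edge 2: e_2 = (+0.50, -2.96);  n_2 = (-0.9860, -0.1666)
∠(n_0, n_2) = 175.06°
δ = |180° − 175.06°| = 4.94°
4.94° ≤ 2α = 33.40°  →  valid

δ = 4.94°, valid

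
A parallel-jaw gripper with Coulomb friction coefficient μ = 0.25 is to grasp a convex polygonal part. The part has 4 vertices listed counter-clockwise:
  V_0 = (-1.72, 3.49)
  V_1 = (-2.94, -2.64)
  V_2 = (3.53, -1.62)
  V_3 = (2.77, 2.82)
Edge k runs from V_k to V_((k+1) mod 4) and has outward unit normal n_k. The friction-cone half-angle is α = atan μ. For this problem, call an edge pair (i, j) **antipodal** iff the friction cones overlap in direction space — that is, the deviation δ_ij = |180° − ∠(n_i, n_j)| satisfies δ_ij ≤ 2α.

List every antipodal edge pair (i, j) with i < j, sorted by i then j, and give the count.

count = 2; pairs: (0,2), (1,3)

α = atan 0.25 = 14.04°;  2α = 28.07°
n_0 = (-0.9808, +0.1952)
n_1 = (+0.1557, -0.9878)
n_2 = (+0.9857, +0.1687)
n_3 = (+0.1476, +0.9890)
  (0,1): δ = 69.79°  ·
  (0,2): δ = 20.97°  ✓
  (0,3): δ = 92.77°  ·
  (1,2): δ = 89.25°  ·
  (1,3): δ = 17.45°  ✓
  (2,3): δ = 108.20°  ·
antipodal pairs: 2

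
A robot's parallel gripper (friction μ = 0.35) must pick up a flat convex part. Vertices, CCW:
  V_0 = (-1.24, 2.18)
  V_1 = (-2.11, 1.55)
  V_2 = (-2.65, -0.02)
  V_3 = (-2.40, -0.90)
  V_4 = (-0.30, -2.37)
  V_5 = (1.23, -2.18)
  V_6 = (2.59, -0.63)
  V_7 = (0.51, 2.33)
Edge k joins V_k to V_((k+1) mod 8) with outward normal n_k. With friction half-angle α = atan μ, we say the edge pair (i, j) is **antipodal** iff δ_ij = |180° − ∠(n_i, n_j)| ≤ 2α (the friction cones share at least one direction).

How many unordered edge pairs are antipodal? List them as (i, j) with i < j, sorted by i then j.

count = 6; pairs: (0,4), (0,5), (1,5), (2,6), (3,6), (4,7)

α = atan 0.35 = 19.29°;  2α = 38.58°
n_0 = (-0.5865, +0.8099)
n_1 = (-0.9456, +0.3252)
n_2 = (-0.9619, -0.2733)
n_3 = (-0.5735, -0.8192)
n_4 = (+0.1232, -0.9924)
n_5 = (+0.7517, -0.6595)
n_6 = (+0.8182, +0.5749)
n_7 = (-0.0854, +0.9963)
  (0,1): δ = 144.89°  ·
  (0,2): δ = 110.05°  ·
  (0,3): δ = 70.90°  ·
  (0,4): δ = 28.83°  ✓
  (0,5): δ = 12.83°  ✓
  (0,6): δ = 89.19°  ·
  (0,7): δ = 148.99°  ·
  (1,2): δ = 145.16°  ·
  (1,3): δ = 106.01°  ·
  (1,4): δ = 63.94°  ·
  (1,5): δ = 22.28°  ✓
  (1,6): δ = 54.08°  ·
  (1,7): δ = 113.88°  ·
  (2,3): δ = 140.85°  ·
  (2,4): δ = 98.78°  ·
  (2,5): δ = 57.12°  ·
  (2,6): δ = 19.24°  ✓
  (2,7): δ = 79.04°  ·
  (3,4): δ = 137.93°  ·
  (3,5): δ = 96.27°  ·
  (3,6): δ = 19.91°  ✓
  (3,7): δ = 39.89°  ·
  (4,5): δ = 138.34°  ·
  (4,6): δ = 61.98°  ·
  (4,7): δ = 2.18°  ✓
  (5,6): δ = 103.64°  ·
  (5,7): δ = 43.84°  ·
  (6,7): δ = 120.20°  ·
antipodal pairs: 6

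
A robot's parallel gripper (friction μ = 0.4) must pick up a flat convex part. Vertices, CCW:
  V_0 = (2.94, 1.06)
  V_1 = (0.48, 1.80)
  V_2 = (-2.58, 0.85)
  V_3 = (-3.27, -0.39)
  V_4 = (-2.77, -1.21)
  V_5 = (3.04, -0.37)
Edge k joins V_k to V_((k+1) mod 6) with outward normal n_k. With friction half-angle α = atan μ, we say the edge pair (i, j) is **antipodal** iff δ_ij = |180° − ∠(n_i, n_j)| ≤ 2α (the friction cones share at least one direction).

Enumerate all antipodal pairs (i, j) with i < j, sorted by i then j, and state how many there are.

count = 5; pairs: (0,3), (0,4), (1,4), (2,5), (3,5)

α = atan 0.4 = 21.80°;  2α = 43.60°
n_0 = (+0.2881, +0.9576)
n_1 = (-0.2965, +0.9550)
n_2 = (-0.8738, +0.4862)
n_3 = (-0.8538, -0.5206)
n_4 = (+0.1431, -0.9897)
n_5 = (+0.9976, +0.0698)
  (0,1): δ = 146.01°  ·
  (0,2): δ = 102.35°  ·
  (0,3): δ = 41.89°  ✓
  (0,4): δ = 24.97°  ✓
  (0,5): δ = 110.74°  ·
  (1,2): δ = 136.34°  ·
  (1,3): δ = 75.87°  ·
  (1,4): δ = 9.02°  ✓
  (1,5): δ = 76.75°  ·
  (2,3): δ = 119.53°  ·
  (2,4): δ = 52.68°  ·
  (2,5): δ = 33.09°  ✓
  (3,4): δ = 113.15°  ·
  (3,5): δ = 27.37°  ✓
  (4,5): δ = 94.23°  ·
antipodal pairs: 5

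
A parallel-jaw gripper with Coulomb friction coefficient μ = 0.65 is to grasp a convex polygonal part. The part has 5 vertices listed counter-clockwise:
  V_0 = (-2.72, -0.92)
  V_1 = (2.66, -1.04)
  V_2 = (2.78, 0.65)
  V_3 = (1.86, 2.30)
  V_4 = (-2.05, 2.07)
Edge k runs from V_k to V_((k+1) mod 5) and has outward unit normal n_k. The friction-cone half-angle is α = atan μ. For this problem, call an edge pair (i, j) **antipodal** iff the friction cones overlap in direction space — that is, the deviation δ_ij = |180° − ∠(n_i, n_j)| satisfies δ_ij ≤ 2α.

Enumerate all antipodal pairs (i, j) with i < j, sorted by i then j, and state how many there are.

α = atan 0.65 = 33.02°;  2α = 66.05°
n_0 = (-0.0223, -0.9998)
n_1 = (+0.9975, -0.0708)
n_2 = (+0.8734, +0.4870)
n_3 = (-0.0587, +0.9983)
n_4 = (-0.9758, +0.2187)
  (0,1): δ = 92.78°  ·
  (0,2): δ = 59.58°  ✓
  (0,3): δ = 4.64°  ✓
  (0,4): δ = 78.65°  ·
  (1,2): δ = 146.80°  ·
  (1,3): δ = 82.57°  ·
  (1,4): δ = 8.57°  ✓
  (2,3): δ = 115.78°  ·
  (2,4): δ = 41.77°  ✓
  (3,4): δ = 106.00°  ·
antipodal pairs: 4

count = 4; pairs: (0,2), (0,3), (1,4), (2,4)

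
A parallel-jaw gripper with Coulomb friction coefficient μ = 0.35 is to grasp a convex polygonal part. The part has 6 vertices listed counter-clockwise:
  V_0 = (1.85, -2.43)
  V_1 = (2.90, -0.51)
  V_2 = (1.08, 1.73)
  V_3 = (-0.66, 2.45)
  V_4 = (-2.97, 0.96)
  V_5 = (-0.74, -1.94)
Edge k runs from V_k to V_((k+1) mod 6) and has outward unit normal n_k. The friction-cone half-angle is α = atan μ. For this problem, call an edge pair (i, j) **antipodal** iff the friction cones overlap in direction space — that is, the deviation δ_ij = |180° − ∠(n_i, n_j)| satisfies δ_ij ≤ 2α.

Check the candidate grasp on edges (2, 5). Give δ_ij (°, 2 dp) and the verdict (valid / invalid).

α = atan 0.35 = 19.29°;  2α = 38.58°
edge 2: e_2 = (-1.74, +0.72);  n_2 = (+0.3824, +0.9240)
edge 5: e_5 = (+2.59, -0.49);  n_5 = (-0.1859, -0.9826)
∠(n_2, n_5) = 168.23°
δ = |180° − 168.23°| = 11.77°
11.77° ≤ 2α = 38.58°  →  valid

δ = 11.77°, valid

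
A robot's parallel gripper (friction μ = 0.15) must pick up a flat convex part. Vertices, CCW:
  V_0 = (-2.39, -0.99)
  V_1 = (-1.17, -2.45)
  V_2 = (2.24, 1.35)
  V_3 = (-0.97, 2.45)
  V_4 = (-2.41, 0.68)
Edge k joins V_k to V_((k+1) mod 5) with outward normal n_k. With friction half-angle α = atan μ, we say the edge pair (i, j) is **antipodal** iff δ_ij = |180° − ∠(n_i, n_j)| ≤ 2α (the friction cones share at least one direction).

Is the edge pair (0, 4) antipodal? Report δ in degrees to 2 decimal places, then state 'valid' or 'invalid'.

α = atan 0.15 = 8.53°;  2α = 17.06°
edge 0: e_0 = (+1.22, -1.46);  n_0 = (-0.7674, -0.6412)
edge 4: e_4 = (+0.02, -1.67);  n_4 = (-0.9999, -0.0120)
∠(n_0, n_4) = 39.20°
δ = |180° − 39.20°| = 140.80°
140.80° > 2α = 17.06°  →  invalid

δ = 140.80°, invalid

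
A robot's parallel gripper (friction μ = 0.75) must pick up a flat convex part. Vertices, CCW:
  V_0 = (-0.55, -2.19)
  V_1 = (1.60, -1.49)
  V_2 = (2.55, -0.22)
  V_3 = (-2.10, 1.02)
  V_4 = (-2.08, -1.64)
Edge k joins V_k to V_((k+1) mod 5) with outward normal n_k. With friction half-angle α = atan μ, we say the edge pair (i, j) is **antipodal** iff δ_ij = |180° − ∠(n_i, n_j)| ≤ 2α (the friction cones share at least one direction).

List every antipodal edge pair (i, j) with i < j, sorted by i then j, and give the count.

α = atan 0.75 = 36.87°;  2α = 73.74°
n_0 = (+0.3096, -0.9509)
n_1 = (+0.8008, -0.5990)
n_2 = (+0.2577, +0.9662)
n_3 = (-1.0000, -0.0075)
n_4 = (-0.3383, -0.9410)
  (0,1): δ = 144.83°  ·
  (0,2): δ = 32.97°  ✓
  (0,3): δ = 72.40°  ✓
  (0,4): δ = 142.19°  ·
  (1,2): δ = 68.13°  ✓
  (1,3): δ = 37.23°  ✓
  (1,4): δ = 107.03°  ·
  (2,3): δ = 74.64°  ·
  (2,4): δ = 4.84°  ✓
  (3,4): δ = 110.20°  ·
antipodal pairs: 5

count = 5; pairs: (0,2), (0,3), (1,2), (1,3), (2,4)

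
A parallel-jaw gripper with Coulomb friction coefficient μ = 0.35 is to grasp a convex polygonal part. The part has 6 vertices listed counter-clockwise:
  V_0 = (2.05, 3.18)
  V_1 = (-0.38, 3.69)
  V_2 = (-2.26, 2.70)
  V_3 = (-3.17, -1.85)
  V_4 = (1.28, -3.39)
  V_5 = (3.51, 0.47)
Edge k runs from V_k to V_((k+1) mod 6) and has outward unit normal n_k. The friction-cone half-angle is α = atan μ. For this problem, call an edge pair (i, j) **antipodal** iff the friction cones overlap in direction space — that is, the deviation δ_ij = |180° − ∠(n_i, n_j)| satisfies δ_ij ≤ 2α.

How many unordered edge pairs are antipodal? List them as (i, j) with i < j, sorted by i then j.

count = 3; pairs: (0,3), (1,4), (2,4)

α = atan 0.35 = 19.29°;  2α = 38.58°
n_0 = (+0.2054, +0.9787)
n_1 = (-0.4659, +0.8848)
n_2 = (-0.9806, +0.1961)
n_3 = (-0.3270, -0.9450)
n_4 = (+0.8659, -0.5002)
n_5 = (+0.8804, +0.4743)
  (0,1): δ = 140.38°  ·
  (0,2): δ = 89.46°  ·
  (0,3): δ = 7.24°  ✓
  (0,4): δ = 71.84°  ·
  (0,5): δ = 130.17°  ·
  (1,2): δ = 129.08°  ·
  (1,3): δ = 46.86°  ·
  (1,4): δ = 32.21°  ✓
  (1,5): δ = 90.54°  ·
  (2,3): δ = 97.78°  ·
  (2,4): δ = 18.71°  ✓
  (2,5): δ = 39.62°  ·
  (3,4): δ = 100.93°  ·
  (3,5): δ = 42.60°  ·
  (4,5): δ = 121.67°  ·
antipodal pairs: 3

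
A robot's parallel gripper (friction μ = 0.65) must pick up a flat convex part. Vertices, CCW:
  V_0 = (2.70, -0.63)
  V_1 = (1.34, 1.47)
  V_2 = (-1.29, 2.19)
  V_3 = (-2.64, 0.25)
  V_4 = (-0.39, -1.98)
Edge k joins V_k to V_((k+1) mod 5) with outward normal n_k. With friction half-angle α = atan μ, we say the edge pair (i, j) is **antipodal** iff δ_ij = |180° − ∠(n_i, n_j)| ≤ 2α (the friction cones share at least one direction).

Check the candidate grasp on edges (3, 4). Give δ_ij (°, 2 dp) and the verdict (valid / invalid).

δ = 111.66°, invalid

α = atan 0.65 = 33.02°;  2α = 66.05°
edge 3: e_3 = (+2.25, -2.23);  n_3 = (-0.7039, -0.7103)
edge 4: e_4 = (+3.09, +1.35);  n_4 = (+0.4004, -0.9164)
∠(n_3, n_4) = 68.34°
δ = |180° − 68.34°| = 111.66°
111.66° > 2α = 66.05°  →  invalid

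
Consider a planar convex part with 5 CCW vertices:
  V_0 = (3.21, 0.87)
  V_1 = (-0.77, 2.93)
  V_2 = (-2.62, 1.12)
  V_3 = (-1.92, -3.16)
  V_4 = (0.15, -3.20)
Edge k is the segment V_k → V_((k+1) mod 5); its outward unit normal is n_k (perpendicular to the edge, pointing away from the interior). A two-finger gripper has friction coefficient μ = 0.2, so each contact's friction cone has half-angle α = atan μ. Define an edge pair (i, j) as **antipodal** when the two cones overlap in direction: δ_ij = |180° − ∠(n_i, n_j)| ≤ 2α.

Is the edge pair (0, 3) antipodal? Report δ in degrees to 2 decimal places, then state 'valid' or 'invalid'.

α = atan 0.2 = 11.31°;  2α = 22.62°
edge 0: e_0 = (-3.98, +2.06);  n_0 = (+0.4597, +0.8881)
edge 3: e_3 = (+2.07, -0.04);  n_3 = (-0.0193, -0.9998)
∠(n_0, n_3) = 153.74°
δ = |180° − 153.74°| = 26.26°
26.26° > 2α = 22.62°  →  invalid

δ = 26.26°, invalid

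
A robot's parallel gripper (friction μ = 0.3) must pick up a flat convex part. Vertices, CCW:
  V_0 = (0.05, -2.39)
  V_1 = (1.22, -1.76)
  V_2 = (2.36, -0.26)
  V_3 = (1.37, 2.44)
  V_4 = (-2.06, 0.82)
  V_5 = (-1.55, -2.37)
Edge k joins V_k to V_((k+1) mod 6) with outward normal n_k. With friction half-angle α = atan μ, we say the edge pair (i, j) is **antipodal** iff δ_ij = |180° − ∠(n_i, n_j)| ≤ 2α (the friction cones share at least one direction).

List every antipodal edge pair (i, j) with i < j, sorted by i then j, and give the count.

count = 4; pairs: (0,3), (1,3), (2,4), (3,5)

α = atan 0.3 = 16.70°;  2α = 33.40°
n_0 = (+0.4741, -0.8805)
n_1 = (+0.7962, -0.6051)
n_2 = (+0.9389, +0.3443)
n_3 = (-0.4271, +0.9042)
n_4 = (-0.9875, -0.1579)
n_5 = (-0.0125, -0.9999)
  (0,1): δ = 155.54°  ·
  (0,2): δ = 98.16°  ·
  (0,3): δ = 3.02°  ✓
  (0,4): δ = 70.78°  ·
  (0,5): δ = 150.98°  ·
  (1,2): δ = 122.63°  ·
  (1,3): δ = 27.48°  ✓
  (1,4): δ = 46.32°  ·
  (1,5): δ = 126.52°  ·
  (2,3): δ = 84.85°  ·
  (2,4): δ = 11.05°  ✓
  (2,5): δ = 69.15°  ·
  (3,4): δ = 106.20°  ·
  (3,5): δ = 26.00°  ✓
  (4,5): δ = 99.80°  ·
antipodal pairs: 4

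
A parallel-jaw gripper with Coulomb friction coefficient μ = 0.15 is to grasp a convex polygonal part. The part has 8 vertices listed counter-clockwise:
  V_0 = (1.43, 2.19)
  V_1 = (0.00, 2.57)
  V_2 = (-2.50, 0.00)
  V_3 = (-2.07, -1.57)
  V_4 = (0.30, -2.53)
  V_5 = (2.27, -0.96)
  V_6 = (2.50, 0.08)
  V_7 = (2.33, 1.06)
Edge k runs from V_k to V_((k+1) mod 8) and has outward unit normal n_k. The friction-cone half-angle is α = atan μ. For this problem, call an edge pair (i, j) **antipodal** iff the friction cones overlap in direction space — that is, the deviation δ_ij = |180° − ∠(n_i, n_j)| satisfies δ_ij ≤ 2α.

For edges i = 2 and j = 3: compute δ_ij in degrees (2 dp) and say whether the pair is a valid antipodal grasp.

α = atan 0.15 = 8.53°;  2α = 17.06°
edge 2: e_2 = (+0.43, -1.57);  n_2 = (-0.9645, -0.2642)
edge 3: e_3 = (+2.37, -0.96);  n_3 = (-0.3754, -0.9268)
∠(n_2, n_3) = 52.63°
δ = |180° − 52.63°| = 127.37°
127.37° > 2α = 17.06°  →  invalid

δ = 127.37°, invalid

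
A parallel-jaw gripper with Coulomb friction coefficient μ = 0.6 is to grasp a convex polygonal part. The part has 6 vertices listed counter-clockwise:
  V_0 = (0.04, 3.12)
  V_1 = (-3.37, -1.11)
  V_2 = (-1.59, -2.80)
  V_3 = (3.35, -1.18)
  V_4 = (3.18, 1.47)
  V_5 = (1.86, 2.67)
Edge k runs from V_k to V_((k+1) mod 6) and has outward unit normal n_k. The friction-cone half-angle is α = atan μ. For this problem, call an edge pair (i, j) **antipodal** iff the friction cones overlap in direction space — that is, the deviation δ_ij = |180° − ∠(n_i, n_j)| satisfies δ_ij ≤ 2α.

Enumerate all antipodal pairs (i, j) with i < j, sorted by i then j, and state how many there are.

count = 7; pairs: (0,2), (0,3), (1,3), (1,4), (1,5), (2,4), (2,5)

α = atan 0.6 = 30.96°;  2α = 61.93°
n_0 = (-0.7785, +0.6276)
n_1 = (-0.6885, -0.7252)
n_2 = (+0.3116, -0.9502)
n_3 = (+0.9979, +0.0640)
n_4 = (+0.6727, +0.7399)
n_5 = (+0.2400, +0.9708)
  (0,1): δ = 94.64°  ·
  (0,2): δ = 32.97°  ✓
  (0,3): δ = 42.54°  ✓
  (0,4): δ = 86.60°  ·
  (0,5): δ = 114.99°  ·
  (1,2): δ = 118.33°  ·
  (1,3): δ = 42.82°  ✓
  (1,4): δ = 1.24°  ✓
  (1,5): δ = 29.63°  ✓
  (2,3): δ = 104.49°  ·
  (2,4): δ = 60.43°  ✓
  (2,5): δ = 32.04°  ✓
  (3,4): δ = 135.94°  ·
  (3,5): δ = 107.56°  ·
  (4,5): δ = 151.61°  ·
antipodal pairs: 7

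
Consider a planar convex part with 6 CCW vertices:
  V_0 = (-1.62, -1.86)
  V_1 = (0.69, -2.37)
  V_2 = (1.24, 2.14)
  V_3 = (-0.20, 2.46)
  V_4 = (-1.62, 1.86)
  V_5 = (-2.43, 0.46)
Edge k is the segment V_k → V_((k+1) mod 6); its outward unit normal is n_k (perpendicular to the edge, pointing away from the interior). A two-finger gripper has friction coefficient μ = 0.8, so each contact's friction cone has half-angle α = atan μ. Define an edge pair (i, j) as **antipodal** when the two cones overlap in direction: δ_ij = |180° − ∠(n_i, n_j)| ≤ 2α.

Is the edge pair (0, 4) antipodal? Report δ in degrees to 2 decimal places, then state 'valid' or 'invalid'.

δ = 72.40°, valid

α = atan 0.8 = 38.66°;  2α = 77.32°
edge 0: e_0 = (+2.31, -0.51);  n_0 = (-0.2156, -0.9765)
edge 4: e_4 = (-0.81, -1.40);  n_4 = (-0.8656, +0.5008)
∠(n_0, n_4) = 107.60°
δ = |180° − 107.60°| = 72.40°
72.40° ≤ 2α = 77.32°  →  valid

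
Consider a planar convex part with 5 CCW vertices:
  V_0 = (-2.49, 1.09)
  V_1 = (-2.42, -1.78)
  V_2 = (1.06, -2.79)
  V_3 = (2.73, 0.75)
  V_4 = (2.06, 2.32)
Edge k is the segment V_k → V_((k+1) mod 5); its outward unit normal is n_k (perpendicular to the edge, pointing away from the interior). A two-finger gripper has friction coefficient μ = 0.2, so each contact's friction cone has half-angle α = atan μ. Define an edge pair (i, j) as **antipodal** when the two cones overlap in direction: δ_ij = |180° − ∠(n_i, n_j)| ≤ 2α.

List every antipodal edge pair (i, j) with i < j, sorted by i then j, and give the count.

α = atan 0.2 = 11.31°;  2α = 22.62°
n_0 = (-0.9997, -0.0244)
n_1 = (-0.2787, -0.9604)
n_2 = (+0.9044, -0.4267)
n_3 = (+0.9197, +0.3925)
n_4 = (-0.2610, +0.9653)
  (0,1): δ = 107.58°  ·
  (0,2): δ = 26.65°  ·
  (0,3): δ = 21.71°  ✓
  (0,4): δ = 103.73°  ·
  (1,2): δ = 99.07°  ·
  (1,3): δ = 50.71°  ·
  (1,4): δ = 31.31°  ·
  (2,3): δ = 131.63°  ·
  (2,4): δ = 49.62°  ·
  (3,4): δ = 97.98°  ·
antipodal pairs: 1

count = 1; pairs: (0,3)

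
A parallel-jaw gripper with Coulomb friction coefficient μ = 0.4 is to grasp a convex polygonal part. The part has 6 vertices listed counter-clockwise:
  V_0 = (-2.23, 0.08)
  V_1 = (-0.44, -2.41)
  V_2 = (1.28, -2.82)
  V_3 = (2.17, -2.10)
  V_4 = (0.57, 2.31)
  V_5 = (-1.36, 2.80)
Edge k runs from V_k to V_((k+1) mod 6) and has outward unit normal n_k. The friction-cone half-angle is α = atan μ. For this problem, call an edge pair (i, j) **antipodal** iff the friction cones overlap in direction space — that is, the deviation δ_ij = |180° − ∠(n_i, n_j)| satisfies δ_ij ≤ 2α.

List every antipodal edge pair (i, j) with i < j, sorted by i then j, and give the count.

α = atan 0.4 = 21.80°;  2α = 43.60°
n_0 = (-0.8120, -0.5837)
n_1 = (-0.2319, -0.9727)
n_2 = (+0.6289, -0.7774)
n_3 = (+0.9400, +0.3411)
n_4 = (+0.2461, +0.9692)
n_5 = (-0.9525, +0.3046)
  (0,1): δ = 139.12°  ·
  (0,2): δ = 86.74°  ·
  (0,3): δ = 15.77°  ✓
  (0,4): δ = 40.04°  ✓
  (0,5): δ = 126.55°  ·
  (1,2): δ = 127.62°  ·
  (1,3): δ = 56.65°  ·
  (1,4): δ = 0.84°  ✓
  (1,5): δ = 85.67°  ·
  (2,3): δ = 109.03°  ·
  (2,4): δ = 53.22°  ·
  (2,5): δ = 33.29°  ✓
  (3,4): δ = 124.19°  ·
  (3,5): δ = 37.68°  ✓
  (4,5): δ = 93.49°  ·
antipodal pairs: 5

count = 5; pairs: (0,3), (0,4), (1,4), (2,5), (3,5)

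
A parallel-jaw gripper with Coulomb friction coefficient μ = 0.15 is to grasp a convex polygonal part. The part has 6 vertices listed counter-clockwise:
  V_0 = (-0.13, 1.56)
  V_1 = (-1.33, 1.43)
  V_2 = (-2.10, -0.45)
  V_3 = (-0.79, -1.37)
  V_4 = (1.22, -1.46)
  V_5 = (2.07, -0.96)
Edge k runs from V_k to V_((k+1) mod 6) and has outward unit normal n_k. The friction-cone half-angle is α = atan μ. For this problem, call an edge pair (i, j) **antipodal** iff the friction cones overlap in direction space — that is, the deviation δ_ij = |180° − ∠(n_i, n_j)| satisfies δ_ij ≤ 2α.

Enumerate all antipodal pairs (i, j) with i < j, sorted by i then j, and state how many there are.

count = 2; pairs: (0,3), (2,5)

α = atan 0.15 = 8.53°;  2α = 17.06°
n_0 = (-0.1077, +0.9942)
n_1 = (-0.9254, +0.3790)
n_2 = (-0.5747, -0.8184)
n_3 = (-0.0447, -0.9990)
n_4 = (+0.5070, -0.8619)
n_5 = (+0.7533, +0.6577)
  (0,1): δ = 118.46°  ·
  (0,2): δ = 41.26°  ·
  (0,3): δ = 8.75°  ✓
  (0,4): δ = 24.28°  ·
  (0,5): δ = 124.94°  ·
  (1,2): δ = 102.81°  ·
  (1,3): δ = 70.29°  ·
  (1,4): δ = 37.26°  ·
  (1,5): δ = 63.39°  ·
  (2,3): δ = 147.48°  ·
  (2,4): δ = 114.45°  ·
  (2,5): δ = 13.80°  ✓
  (3,4): δ = 146.97°  ·
  (3,5): δ = 46.31°  ·
  (4,5): δ = 79.34°  ·
antipodal pairs: 2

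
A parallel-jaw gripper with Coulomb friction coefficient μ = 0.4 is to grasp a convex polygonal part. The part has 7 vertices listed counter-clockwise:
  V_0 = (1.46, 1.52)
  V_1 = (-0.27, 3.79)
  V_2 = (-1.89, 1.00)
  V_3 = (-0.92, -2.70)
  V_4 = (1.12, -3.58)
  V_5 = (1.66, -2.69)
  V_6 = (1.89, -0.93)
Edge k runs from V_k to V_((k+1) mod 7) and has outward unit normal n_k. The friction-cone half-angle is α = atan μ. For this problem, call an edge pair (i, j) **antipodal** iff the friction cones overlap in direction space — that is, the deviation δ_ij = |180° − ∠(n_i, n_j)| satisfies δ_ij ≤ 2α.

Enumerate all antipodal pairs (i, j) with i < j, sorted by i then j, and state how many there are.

α = atan 0.4 = 21.80°;  2α = 43.60°
n_0 = (+0.7954, +0.6061)
n_1 = (-0.8648, +0.5021)
n_2 = (-0.9673, -0.2536)
n_3 = (-0.3961, -0.9182)
n_4 = (+0.8549, -0.5187)
n_5 = (+0.9916, -0.1296)
n_6 = (+0.9849, +0.1729)
  (0,1): δ = 67.45°  ·
  (0,2): δ = 22.62°  ✓
  (0,3): δ = 29.35°  ✓
  (0,4): δ = 111.44°  ·
  (0,5): δ = 135.24°  ·
  (0,6): δ = 152.64°  ·
  (1,2): δ = 135.17°  ·
  (1,3): δ = 83.19°  ·
  (1,4): δ = 1.11°  ✓
  (1,5): δ = 22.70°  ✓
  (1,6): δ = 40.10°  ✓
  (2,3): δ = 128.02°  ·
  (2,4): δ = 45.94°  ·
  (2,5): δ = 22.14°  ✓
  (2,6): δ = 4.74°  ✓
  (3,4): δ = 97.91°  ·
  (3,5): δ = 74.11°  ·
  (3,6): δ = 56.71°  ·
  (4,5): δ = 156.20°  ·
  (4,6): δ = 138.80°  ·
  (5,6): δ = 162.60°  ·
antipodal pairs: 7

count = 7; pairs: (0,2), (0,3), (1,4), (1,5), (1,6), (2,5), (2,6)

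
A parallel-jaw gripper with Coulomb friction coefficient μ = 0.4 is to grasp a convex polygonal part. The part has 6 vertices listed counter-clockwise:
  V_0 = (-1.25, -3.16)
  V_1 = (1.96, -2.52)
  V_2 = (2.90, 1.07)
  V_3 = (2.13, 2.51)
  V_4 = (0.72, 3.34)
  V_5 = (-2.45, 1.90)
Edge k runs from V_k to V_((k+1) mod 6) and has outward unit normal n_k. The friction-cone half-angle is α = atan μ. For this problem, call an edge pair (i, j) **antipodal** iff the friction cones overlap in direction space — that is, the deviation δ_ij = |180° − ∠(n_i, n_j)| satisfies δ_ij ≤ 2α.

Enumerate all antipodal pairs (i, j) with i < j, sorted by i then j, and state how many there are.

count = 4; pairs: (0,3), (0,4), (1,5), (2,5)

α = atan 0.4 = 21.80°;  2α = 43.60°
n_0 = (+0.1955, -0.9807)
n_1 = (+0.9674, -0.2533)
n_2 = (+0.8818, +0.4715)
n_3 = (+0.5073, +0.8618)
n_4 = (-0.4136, +0.9105)
n_5 = (-0.9730, -0.2308)
  (0,1): δ = 115.95°  ·
  (0,2): δ = 73.14°  ·
  (0,3): δ = 41.76°  ✓
  (0,4): δ = 13.15°  ✓
  (0,5): δ = 92.07°  ·
  (1,2): δ = 137.19°  ·
  (1,3): δ = 105.81°  ·
  (1,4): δ = 50.90°  ·
  (1,5): δ = 28.01°  ✓
  (2,3): δ = 148.62°  ·
  (2,4): δ = 93.70°  ·
  (2,5): δ = 14.79°  ✓
  (3,4): δ = 125.09°  ·
  (3,5): δ = 46.18°  ·
  (4,5): δ = 101.09°  ·
antipodal pairs: 4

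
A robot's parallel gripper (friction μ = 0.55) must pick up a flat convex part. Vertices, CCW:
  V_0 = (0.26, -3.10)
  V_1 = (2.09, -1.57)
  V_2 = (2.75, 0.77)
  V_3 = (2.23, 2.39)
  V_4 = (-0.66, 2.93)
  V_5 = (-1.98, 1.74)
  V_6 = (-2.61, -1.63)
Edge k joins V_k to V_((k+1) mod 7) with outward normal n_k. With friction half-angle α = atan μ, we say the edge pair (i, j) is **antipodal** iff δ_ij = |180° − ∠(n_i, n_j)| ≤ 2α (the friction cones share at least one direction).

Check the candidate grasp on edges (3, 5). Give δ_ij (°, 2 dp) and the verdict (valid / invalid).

α = atan 0.55 = 28.81°;  2α = 57.62°
edge 3: e_3 = (-2.89, +0.54);  n_3 = (+0.1837, +0.9830)
edge 5: e_5 = (-0.63, -3.37);  n_5 = (-0.9830, +0.1838)
∠(n_3, n_5) = 89.99°
δ = |180° − 89.99°| = 90.01°
90.01° > 2α = 57.62°  →  invalid

δ = 90.01°, invalid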